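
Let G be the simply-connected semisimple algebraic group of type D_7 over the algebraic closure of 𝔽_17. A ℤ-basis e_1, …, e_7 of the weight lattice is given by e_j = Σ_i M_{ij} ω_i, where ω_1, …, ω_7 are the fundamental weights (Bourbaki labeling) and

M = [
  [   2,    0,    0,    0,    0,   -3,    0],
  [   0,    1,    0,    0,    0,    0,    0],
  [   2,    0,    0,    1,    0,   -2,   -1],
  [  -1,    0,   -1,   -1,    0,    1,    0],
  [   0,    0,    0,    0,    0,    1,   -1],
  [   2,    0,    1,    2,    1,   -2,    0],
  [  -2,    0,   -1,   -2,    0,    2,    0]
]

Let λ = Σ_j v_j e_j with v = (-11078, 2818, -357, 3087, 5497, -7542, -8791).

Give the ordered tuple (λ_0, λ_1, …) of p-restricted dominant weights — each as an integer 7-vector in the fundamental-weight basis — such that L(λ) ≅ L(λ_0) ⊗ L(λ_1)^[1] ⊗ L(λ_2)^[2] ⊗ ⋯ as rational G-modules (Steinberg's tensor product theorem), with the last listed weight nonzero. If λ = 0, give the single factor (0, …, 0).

((11, 13, 12, 7, 8, 9, 14), (10, 12, 10, 13, 5, 11, 5), (1, 9, 16, 2, 4, 14, 4))

In the fundamental-weight basis, λ has coordinates c = M·v (v = (-11078, 2818, -357, 3087, 5497, -7542, -8791)):
  c_1 = (2)·(-11078) + (0)·(2818) + (0)·(-357) + (0)·(3087) + (0)·(5497) + (-3)·(-7542) + (0)·(-8791) = 470
  c_2 = (0)·(-11078) + (1)·(2818) + (0)·(-357) + (0)·(3087) + (0)·(5497) + (0)·(-7542) + (0)·(-8791) = 2818
  c_3 = (2)·(-11078) + (0)·(2818) + (0)·(-357) + (1)·(3087) + (0)·(5497) + (-2)·(-7542) + (-1)·(-8791) = 4806
  c_4 = (-1)·(-11078) + (0)·(2818) + (-1)·(-357) + (-1)·(3087) + (0)·(5497) + (1)·(-7542) + (0)·(-8791) = 806
  c_5 = (0)·(-11078) + (0)·(2818) + (0)·(-357) + (0)·(3087) + (0)·(5497) + (1)·(-7542) + (-1)·(-8791) = 1249
  c_6 = (2)·(-11078) + (0)·(2818) + (1)·(-357) + (2)·(3087) + (1)·(5497) + (-2)·(-7542) + (0)·(-8791) = 4242
  c_7 = (-2)·(-11078) + (0)·(2818) + (-1)·(-357) + (-2)·(3087) + (0)·(5497) + (2)·(-7542) + (0)·(-8791) = 1255
Writing each c_i in base p = 17:
  c_1 = 470 = 11·17^0 + 10·17^1 + 1·17^2
  c_2 = 2818 = 13·17^0 + 12·17^1 + 9·17^2
  c_3 = 4806 = 12·17^0 + 10·17^1 + 16·17^2
  c_4 = 806 = 7·17^0 + 13·17^1 + 2·17^2
  c_5 = 1249 = 8·17^0 + 5·17^1 + 4·17^2
  c_6 = 4242 = 9·17^0 + 11·17^1 + 14·17^2
  c_7 = 1255 = 14·17^0 + 5·17^1 + 4·17^2
Factor λ_0 = (11, 13, 12, 7, 8, 9, 14)
Factor λ_1 = (10, 12, 10, 13, 5, 11, 5)
Factor λ_2 = (1, 9, 16, 2, 4, 14, 4)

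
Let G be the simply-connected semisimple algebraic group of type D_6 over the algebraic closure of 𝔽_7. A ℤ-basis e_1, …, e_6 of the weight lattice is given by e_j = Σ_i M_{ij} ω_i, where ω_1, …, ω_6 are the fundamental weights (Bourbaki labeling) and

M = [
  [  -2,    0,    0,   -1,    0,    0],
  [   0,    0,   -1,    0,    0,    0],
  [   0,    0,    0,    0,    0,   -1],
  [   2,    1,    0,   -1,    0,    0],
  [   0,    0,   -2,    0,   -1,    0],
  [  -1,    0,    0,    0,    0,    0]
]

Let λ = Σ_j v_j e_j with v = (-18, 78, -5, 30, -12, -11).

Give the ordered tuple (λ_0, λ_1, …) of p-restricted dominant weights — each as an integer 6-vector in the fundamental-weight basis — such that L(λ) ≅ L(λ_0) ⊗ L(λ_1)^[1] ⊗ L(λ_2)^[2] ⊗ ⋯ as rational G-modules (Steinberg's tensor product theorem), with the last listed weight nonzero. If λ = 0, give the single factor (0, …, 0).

((6, 5, 4, 5, 1, 4), (0, 0, 1, 1, 3, 2))

Compute c_i = Σ_j M_{ij} v_j with v = (-18, 78, -5, 30, -12, -11):
  c_1 = (-2)·(-18) + (0)·(78) + (0)·(-5) + (-1)·(30) + (0)·(-12) + (0)·(-11) = 6
  c_2 = (0)·(-18) + (0)·(78) + (-1)·(-5) + (0)·(30) + (0)·(-12) + (0)·(-11) = 5
  c_3 = (0)·(-18) + (0)·(78) + (0)·(-5) + (0)·(30) + (0)·(-12) + (-1)·(-11) = 11
  c_4 = (2)·(-18) + (1)·(78) + (0)·(-5) + (-1)·(30) + (0)·(-12) + (0)·(-11) = 12
  c_5 = (0)·(-18) + (0)·(78) + (-2)·(-5) + (0)·(30) + (-1)·(-12) + (0)·(-11) = 22
  c_6 = (-1)·(-18) + (0)·(78) + (0)·(-5) + (0)·(30) + (0)·(-12) + (0)·(-11) = 18
Writing each c_i in base p = 7:
  c_1 = 6 = 6·7^0
  c_2 = 5 = 5·7^0
  c_3 = 11 = 4·7^0 + 1·7^1
  c_4 = 12 = 5·7^0 + 1·7^1
  c_5 = 22 = 1·7^0 + 3·7^1
  c_6 = 18 = 4·7^0 + 2·7^1
λ_0 = (6, 5, 4, 5, 1, 4)
λ_1 = (0, 0, 1, 1, 3, 2)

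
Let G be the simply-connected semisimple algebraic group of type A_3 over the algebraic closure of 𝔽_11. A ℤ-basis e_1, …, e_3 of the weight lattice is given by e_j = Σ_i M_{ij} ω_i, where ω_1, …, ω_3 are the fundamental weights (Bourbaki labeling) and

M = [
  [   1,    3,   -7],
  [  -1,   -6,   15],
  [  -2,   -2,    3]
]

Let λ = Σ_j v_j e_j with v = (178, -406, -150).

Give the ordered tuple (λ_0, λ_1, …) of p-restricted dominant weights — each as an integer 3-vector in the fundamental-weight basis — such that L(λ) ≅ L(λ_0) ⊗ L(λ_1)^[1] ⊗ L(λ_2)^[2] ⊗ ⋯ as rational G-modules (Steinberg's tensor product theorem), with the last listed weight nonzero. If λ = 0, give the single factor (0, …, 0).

Compute c_i = Σ_j M_{ij} v_j with v = (178, -406, -150):
  c_1 = 1·178 + (3)·(-406) + (-7)·(-150) = 10
  c_2 = (-1)·(178) + (-6)·(-406) + (15)·(-150) = 8
  c_3 = (-2)·(178) + (-2)·(-406) + (3)·(-150) = 6
Expand coordinatewise in base 11:
  c_1 = 10 = 10·11^0
  c_2 = 8 = 8·11^0
  c_3 = 6 = 6·11^0
Factor λ_0 = (10, 8, 6)

((10, 8, 6),)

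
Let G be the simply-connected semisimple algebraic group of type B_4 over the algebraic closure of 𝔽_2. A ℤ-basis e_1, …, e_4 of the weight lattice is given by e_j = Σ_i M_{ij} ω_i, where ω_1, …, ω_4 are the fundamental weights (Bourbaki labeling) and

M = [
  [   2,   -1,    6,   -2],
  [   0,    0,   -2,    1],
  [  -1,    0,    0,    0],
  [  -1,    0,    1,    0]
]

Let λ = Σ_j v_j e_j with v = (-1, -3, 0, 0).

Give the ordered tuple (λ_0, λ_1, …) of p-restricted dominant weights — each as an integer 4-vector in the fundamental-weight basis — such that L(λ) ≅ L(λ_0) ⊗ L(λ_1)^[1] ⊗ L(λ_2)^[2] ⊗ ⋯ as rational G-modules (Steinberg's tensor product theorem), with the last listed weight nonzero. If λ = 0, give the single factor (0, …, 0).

((1, 0, 1, 1),)

Compute c_i = Σ_j M_{ij} v_j with v = (-1, -3, 0, 0):
  c_1 = (2)·(-1) + (-1)·(-3) + (6)·(0) + (-2)·(0) = 1
  c_2 = (0)·(-1) + (0)·(-3) + (-2)·(0) + (1)·(0) = 0
  c_3 = (-1)·(-1) + (0)·(-3) + (0)·(0) + (0)·(0) = 1
  c_4 = (-1)·(-1) + (0)·(-3) + (1)·(0) + (0)·(0) = 1
Expand coordinatewise in base 2:
  c_1 = 1 = 1·2^0
  c_2 = 0
  c_3 = 1 = 1·2^0
  c_4 = 1 = 1·2^0
Factor λ_0 = (1, 0, 1, 1)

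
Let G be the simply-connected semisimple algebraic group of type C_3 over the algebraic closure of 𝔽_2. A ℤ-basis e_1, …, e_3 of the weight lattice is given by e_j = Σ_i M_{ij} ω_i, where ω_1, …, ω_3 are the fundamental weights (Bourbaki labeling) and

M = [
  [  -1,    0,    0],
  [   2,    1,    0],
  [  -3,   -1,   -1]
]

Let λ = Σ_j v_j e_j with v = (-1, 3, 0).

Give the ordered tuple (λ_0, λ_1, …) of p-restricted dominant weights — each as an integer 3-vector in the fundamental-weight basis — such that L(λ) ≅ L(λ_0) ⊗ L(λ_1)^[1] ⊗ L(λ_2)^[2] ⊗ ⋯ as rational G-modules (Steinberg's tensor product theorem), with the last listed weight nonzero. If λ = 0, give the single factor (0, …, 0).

((1, 1, 0),)

In the fundamental-weight basis, λ has coordinates c = M·v (v = (-1, 3, 0)):
  c_1 = (-1)·(-1) + (0)·(3) + (0)·(0) = 1
  c_2 = (2)·(-1) + (1)·(3) + (0)·(0) = 1
  c_3 = (-3)·(-1) + (-1)·(3) + (-1)·(0) = 0
p = 2; digits c_i = Σ_j d_{ij}·2^j, 0 ≤ d_{ij} < 2:
  c_1 = 1 = 1·2^0
  c_2 = 1 = 1·2^0
  c_3 = 0
p-restricted factor λ_0 = (1, 1, 0)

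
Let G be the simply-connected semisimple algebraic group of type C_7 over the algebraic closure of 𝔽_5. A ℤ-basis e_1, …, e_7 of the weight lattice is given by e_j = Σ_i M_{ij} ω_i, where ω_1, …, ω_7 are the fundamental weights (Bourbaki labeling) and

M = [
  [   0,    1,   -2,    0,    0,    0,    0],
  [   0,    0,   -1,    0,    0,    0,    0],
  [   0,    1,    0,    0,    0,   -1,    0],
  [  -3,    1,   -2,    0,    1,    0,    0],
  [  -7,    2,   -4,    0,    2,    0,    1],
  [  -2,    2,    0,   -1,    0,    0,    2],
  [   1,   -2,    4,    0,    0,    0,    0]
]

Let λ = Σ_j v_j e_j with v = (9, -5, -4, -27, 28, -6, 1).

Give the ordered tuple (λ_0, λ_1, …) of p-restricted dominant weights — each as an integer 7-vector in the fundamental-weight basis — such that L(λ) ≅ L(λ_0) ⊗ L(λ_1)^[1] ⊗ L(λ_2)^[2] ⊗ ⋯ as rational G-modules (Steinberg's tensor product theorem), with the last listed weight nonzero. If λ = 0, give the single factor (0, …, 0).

ω-coordinates c = M·v, v = (9, -5, -4, -27, 28, -6, 1):
  c_1 = 0·9 + (1)·(-5) + (-2)·(-4) + (0)·(-27) + 0·28 + (0)·(-6) + 0·1 = 3
  c_2 = 0·9 + (0)·(-5) + (-1)·(-4) + (0)·(-27) + 0·28 + (0)·(-6) + 0·1 = 4
  c_3 = 0·9 + (1)·(-5) + (0)·(-4) + (0)·(-27) + 0·28 + (-1)·(-6) + 0·1 = 1
  c_4 = (-3)·(9) + (1)·(-5) + (-2)·(-4) + (0)·(-27) + 1·28 + (0)·(-6) + 0·1 = 4
  c_5 = (-7)·(9) + (2)·(-5) + (-4)·(-4) + (0)·(-27) + 2·28 + (0)·(-6) + 1·1 = 0
  c_6 = (-2)·(9) + (2)·(-5) + (0)·(-4) + (-1)·(-27) + 0·28 + (0)·(-6) + 2·1 = 1
  c_7 = 1·9 + (-2)·(-5) + (4)·(-4) + (0)·(-27) + 0·28 + (0)·(-6) + 0·1 = 3
Writing each c_i in base p = 5:
  c_1 = 3 = 3·5^0
  c_2 = 4 = 4·5^0
  c_3 = 1 = 1·5^0
  c_4 = 4 = 4·5^0
  c_5 = 0
  c_6 = 1 = 1·5^0
  c_7 = 3 = 3·5^0
λ_0 = (3, 4, 1, 4, 0, 1, 3)

((3, 4, 1, 4, 0, 1, 3),)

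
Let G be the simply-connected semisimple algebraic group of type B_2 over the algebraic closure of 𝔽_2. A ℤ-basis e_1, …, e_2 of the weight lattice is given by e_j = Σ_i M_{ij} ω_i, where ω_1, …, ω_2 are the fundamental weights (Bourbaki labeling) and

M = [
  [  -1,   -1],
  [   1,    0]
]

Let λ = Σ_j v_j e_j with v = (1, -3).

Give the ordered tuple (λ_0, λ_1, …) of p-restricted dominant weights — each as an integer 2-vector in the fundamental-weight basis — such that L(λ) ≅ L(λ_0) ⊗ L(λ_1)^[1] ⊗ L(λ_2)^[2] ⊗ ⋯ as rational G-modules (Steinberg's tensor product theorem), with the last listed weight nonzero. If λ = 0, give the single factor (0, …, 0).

((0, 1), (1, 0))

Change of basis e → ω: c = M·v where v = (1, -3):
  c_1 = (-1)·(1) + (-1)·(-3) = 2
  c_2 = 1·1 + (0)·(-3) = 1
Writing each c_i in base p = 2:
  c_1 = 2 = 0·2^0 + 1·2^1
  c_2 = 1 = 1·2^0
Factor λ_0 = (0, 1)
Factor λ_1 = (1, 0)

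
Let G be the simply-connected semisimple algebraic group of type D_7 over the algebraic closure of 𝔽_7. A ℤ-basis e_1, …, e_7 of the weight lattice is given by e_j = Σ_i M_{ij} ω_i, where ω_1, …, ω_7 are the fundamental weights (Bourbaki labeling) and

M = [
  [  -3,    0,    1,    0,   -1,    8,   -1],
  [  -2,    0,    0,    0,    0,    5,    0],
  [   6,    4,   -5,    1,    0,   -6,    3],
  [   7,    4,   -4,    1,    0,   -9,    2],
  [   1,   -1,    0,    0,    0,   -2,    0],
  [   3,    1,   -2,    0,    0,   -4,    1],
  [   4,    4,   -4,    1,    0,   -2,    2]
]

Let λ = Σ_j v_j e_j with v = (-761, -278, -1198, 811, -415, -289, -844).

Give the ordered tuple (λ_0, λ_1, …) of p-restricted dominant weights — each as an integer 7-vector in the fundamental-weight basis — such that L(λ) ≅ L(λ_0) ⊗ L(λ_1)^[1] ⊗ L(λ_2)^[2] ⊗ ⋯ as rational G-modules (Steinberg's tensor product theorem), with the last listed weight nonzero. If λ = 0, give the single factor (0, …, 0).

In the fundamental-weight basis, λ has coordinates c = M·v (v = (-761, -278, -1198, 811, -415, -289, -844)):
  c_1 = (-3)·(-761) + (0)·(-278) + (1)·(-1198) + (0)·(811) + (-1)·(-415) + (8)·(-289) + (-1)·(-844) = 32
  c_2 = (-2)·(-761) + (0)·(-278) + (0)·(-1198) + (0)·(811) + (0)·(-415) + (5)·(-289) + (0)·(-844) = 77
  c_3 = (6)·(-761) + (4)·(-278) + (-5)·(-1198) + (1)·(811) + (0)·(-415) + (-6)·(-289) + (3)·(-844) = 325
  c_4 = (7)·(-761) + (4)·(-278) + (-4)·(-1198) + (1)·(811) + (0)·(-415) + (-9)·(-289) + (2)·(-844) = 77
  c_5 = (1)·(-761) + (-1)·(-278) + (0)·(-1198) + (0)·(811) + (0)·(-415) + (-2)·(-289) + (0)·(-844) = 95
  c_6 = (3)·(-761) + (1)·(-278) + (-2)·(-1198) + (0)·(811) + (0)·(-415) + (-4)·(-289) + (1)·(-844) = 147
  c_7 = (4)·(-761) + (4)·(-278) + (-4)·(-1198) + (1)·(811) + (0)·(-415) + (-2)·(-289) + (2)·(-844) = 337
Base-7 expansion of each c_i:
  c_1 = 32 = 4·7^0 + 4·7^1
  c_2 = 77 = 0·7^0 + 4·7^1 + 1·7^2
  c_3 = 325 = 3·7^0 + 4·7^1 + 6·7^2
  c_4 = 77 = 0·7^0 + 4·7^1 + 1·7^2
  c_5 = 95 = 4·7^0 + 6·7^1 + 1·7^2
  c_6 = 147 = 0·7^0 + 0·7^1 + 3·7^2
  c_7 = 337 = 1·7^0 + 6·7^1 + 6·7^2
λ_0 = (4, 0, 3, 0, 4, 0, 1)
λ_1 = (4, 4, 4, 4, 6, 0, 6)
λ_2 = (0, 1, 6, 1, 1, 3, 6)

((4, 0, 3, 0, 4, 0, 1), (4, 4, 4, 4, 6, 0, 6), (0, 1, 6, 1, 1, 3, 6))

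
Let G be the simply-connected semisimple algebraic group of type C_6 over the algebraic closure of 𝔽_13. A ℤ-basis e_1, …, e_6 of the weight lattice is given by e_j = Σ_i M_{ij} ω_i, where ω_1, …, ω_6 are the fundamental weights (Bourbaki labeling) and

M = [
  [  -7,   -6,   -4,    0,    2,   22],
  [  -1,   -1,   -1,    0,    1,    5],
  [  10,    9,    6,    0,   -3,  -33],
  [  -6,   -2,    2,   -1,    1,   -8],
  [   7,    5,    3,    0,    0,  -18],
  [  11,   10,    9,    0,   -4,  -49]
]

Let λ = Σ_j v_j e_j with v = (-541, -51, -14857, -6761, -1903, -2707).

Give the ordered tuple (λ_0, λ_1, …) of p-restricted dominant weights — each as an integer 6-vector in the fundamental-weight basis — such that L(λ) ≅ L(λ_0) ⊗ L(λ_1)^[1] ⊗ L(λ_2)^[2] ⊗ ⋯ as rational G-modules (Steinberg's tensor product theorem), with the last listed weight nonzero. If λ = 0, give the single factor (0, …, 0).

Change of basis e → ω: c = M·v where v = (-541, -51, -14857, -6761, -1903, -2707):
  c_1 = (-7)·(-541) + (-6)·(-51) + (-4)·(-14857) + (0)·(-6761) + (2)·(-1903) + (22)·(-2707) = 161
  c_2 = (-1)·(-541) + (-1)·(-51) + (-1)·(-14857) + (0)·(-6761) + (1)·(-1903) + (5)·(-2707) = 11
  c_3 = (10)·(-541) + (9)·(-51) + (6)·(-14857) + (0)·(-6761) + (-3)·(-1903) + (-33)·(-2707) = 29
  c_4 = (-6)·(-541) + (-2)·(-51) + (2)·(-14857) + (-1)·(-6761) + (1)·(-1903) + (-8)·(-2707) = 148
  c_5 = (7)·(-541) + (5)·(-51) + (3)·(-14857) + (0)·(-6761) + (0)·(-1903) + (-18)·(-2707) = 113
  c_6 = (11)·(-541) + (10)·(-51) + (9)·(-14857) + (0)·(-6761) + (-4)·(-1903) + (-49)·(-2707) = 81
Expand coordinatewise in base 13:
  c_1 = 161 = 5·13^0 + 12·13^1
  c_2 = 11 = 11·13^0
  c_3 = 29 = 3·13^0 + 2·13^1
  c_4 = 148 = 5·13^0 + 11·13^1
  c_5 = 113 = 9·13^0 + 8·13^1
  c_6 = 81 = 3·13^0 + 6·13^1
λ_0 = (5, 11, 3, 5, 9, 3)
λ_1 = (12, 0, 2, 11, 8, 6)

((5, 11, 3, 5, 9, 3), (12, 0, 2, 11, 8, 6))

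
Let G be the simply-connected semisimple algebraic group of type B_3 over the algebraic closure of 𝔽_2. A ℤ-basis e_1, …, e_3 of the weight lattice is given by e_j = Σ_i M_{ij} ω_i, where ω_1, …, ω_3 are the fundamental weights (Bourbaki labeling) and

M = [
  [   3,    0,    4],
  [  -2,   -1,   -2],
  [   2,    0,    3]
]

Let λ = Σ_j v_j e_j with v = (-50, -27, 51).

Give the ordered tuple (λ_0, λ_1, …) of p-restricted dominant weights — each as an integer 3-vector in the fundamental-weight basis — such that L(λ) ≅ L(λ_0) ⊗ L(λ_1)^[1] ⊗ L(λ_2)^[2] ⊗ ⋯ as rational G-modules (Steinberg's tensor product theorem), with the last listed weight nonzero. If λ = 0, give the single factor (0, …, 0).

((0, 1, 1), (1, 0, 0), (1, 0, 1), (0, 1, 0), (1, 1, 1), (1, 0, 1))

Compute c_i = Σ_j M_{ij} v_j with v = (-50, -27, 51):
  c_1 = (3)·(-50) + (0)·(-27) + (4)·(51) = 54
  c_2 = (-2)·(-50) + (-1)·(-27) + (-2)·(51) = 25
  c_3 = (2)·(-50) + (0)·(-27) + (3)·(51) = 53
Base-2 expansion of each c_i:
  c_1 = 54 = 0·2^0 + 1·2^1 + 1·2^2 + 0·2^3 + 1·2^4 + 1·2^5
  c_2 = 25 = 1·2^0 + 0·2^1 + 0·2^2 + 1·2^3 + 1·2^4
  c_3 = 53 = 1·2^0 + 0·2^1 + 1·2^2 + 0·2^3 + 1·2^4 + 1·2^5
p-restricted factor λ_0 = (0, 1, 1)
p-restricted factor λ_1 = (1, 0, 0)
p-restricted factor λ_2 = (1, 0, 1)
p-restricted factor λ_3 = (0, 1, 0)
p-restricted factor λ_4 = (1, 1, 1)
p-restricted factor λ_5 = (1, 0, 1)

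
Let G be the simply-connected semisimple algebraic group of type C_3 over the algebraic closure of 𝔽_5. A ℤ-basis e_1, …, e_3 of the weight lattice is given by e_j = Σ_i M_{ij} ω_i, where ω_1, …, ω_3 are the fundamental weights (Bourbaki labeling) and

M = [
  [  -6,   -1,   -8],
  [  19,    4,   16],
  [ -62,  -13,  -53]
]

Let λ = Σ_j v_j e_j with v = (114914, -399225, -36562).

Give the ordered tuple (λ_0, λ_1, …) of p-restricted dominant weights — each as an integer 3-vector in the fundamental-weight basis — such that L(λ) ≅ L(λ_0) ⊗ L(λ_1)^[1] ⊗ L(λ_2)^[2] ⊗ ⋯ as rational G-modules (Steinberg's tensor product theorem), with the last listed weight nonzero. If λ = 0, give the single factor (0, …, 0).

In the fundamental-weight basis, λ has coordinates c = M·v (v = (114914, -399225, -36562)):
  c_1 = -6*114914 + -1*-399225 + -8*-36562 = 2237
  c_2 = 19*114914 + 4*-399225 + 16*-36562 = 1474
  c_3 = -62*114914 + -13*-399225 + -53*-36562 = 3043
Writing each c_i in base p = 5:
  c_1 = 2237 = 2·5^0 + 2·5^1 + 4·5^2 + 2·5^3 + 3·5^4
  c_2 = 1474 = 4·5^0 + 4·5^1 + 3·5^2 + 1·5^3 + 2·5^4
  c_3 = 3043 = 3·5^0 + 3·5^1 + 1·5^2 + 4·5^3 + 4·5^4
λ_0 = (2, 4, 3)
λ_1 = (2, 4, 3)
λ_2 = (4, 3, 1)
λ_3 = (2, 1, 4)
λ_4 = (3, 2, 4)

((2, 4, 3), (2, 4, 3), (4, 3, 1), (2, 1, 4), (3, 2, 4))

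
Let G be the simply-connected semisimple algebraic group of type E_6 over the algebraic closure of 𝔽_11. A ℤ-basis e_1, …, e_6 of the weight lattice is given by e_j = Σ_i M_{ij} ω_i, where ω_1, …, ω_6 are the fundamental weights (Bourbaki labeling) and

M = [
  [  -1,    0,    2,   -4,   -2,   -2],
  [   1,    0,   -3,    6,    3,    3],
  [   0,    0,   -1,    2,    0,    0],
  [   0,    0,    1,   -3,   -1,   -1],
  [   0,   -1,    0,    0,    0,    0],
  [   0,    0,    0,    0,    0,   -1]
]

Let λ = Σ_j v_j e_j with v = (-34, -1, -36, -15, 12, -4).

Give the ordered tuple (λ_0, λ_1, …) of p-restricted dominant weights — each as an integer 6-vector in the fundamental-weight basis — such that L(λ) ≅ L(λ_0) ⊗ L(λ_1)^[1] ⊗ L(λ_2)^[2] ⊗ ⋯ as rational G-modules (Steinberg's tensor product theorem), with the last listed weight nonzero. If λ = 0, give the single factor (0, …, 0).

((6, 8, 6, 1, 1, 4),)

Compute c_i = Σ_j M_{ij} v_j with v = (-34, -1, -36, -15, 12, -4):
  c_1 = -1*-34 + 0*-1 + 2*-36 + -4*-15 + -2*12 + -2*-4 = 6
  c_2 = 1*-34 + 0*-1 + -3*-36 + 6*-15 + 3*12 + 3*-4 = 8
  c_3 = 0*-34 + 0*-1 + -1*-36 + 2*-15 + 0*12 + 0*-4 = 6
  c_4 = 0*-34 + 0*-1 + 1*-36 + -3*-15 + -1*12 + -1*-4 = 1
  c_5 = 0*-34 + -1*-1 + 0*-36 + 0*-15 + 0*12 + 0*-4 = 1
  c_6 = 0*-34 + 0*-1 + 0*-36 + 0*-15 + 0*12 + -1*-4 = 4
Expand coordinatewise in base 11:
  c_1 = 6 = 6·11^0
  c_2 = 8 = 8·11^0
  c_3 = 6 = 6·11^0
  c_4 = 1 = 1·11^0
  c_5 = 1 = 1·11^0
  c_6 = 4 = 4·11^0
Factor λ_0 = (6, 8, 6, 1, 1, 4)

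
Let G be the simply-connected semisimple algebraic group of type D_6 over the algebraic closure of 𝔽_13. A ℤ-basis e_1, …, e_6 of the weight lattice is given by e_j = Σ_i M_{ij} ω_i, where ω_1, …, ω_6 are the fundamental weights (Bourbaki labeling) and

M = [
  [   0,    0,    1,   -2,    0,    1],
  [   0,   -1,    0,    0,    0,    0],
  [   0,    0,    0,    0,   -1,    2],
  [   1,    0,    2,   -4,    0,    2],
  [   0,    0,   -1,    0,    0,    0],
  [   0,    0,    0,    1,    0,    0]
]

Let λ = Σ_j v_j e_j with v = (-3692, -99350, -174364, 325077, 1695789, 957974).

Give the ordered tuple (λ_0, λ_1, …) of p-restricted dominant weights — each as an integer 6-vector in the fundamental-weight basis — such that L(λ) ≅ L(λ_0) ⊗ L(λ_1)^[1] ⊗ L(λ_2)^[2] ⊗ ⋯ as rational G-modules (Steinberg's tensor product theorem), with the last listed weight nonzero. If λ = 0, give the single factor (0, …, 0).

((11, 4, 4, 9, 8, 12), (8, 11, 9, 6, 9, 6), (9, 2, 2, 10, 4, 12), (8, 6, 9, 2, 1, 4), (4, 3, 7, 9, 6, 11))

Compute c_i = Σ_j M_{ij} v_j with v = (-3692, -99350, -174364, 325077, 1695789, 957974):
  c_1 = (0)·(-3692) + (0)·(-99350) + (1)·(-174364) + (-2)·(325077) + (0)·(1695789) + (1)·(957974) = 133456
  c_2 = (0)·(-3692) + (-1)·(-99350) + (0)·(-174364) + (0)·(325077) + (0)·(1695789) + (0)·(957974) = 99350
  c_3 = (0)·(-3692) + (0)·(-99350) + (0)·(-174364) + (0)·(325077) + (-1)·(1695789) + (2)·(957974) = 220159
  c_4 = (1)·(-3692) + (0)·(-99350) + (2)·(-174364) + (-4)·(325077) + (0)·(1695789) + (2)·(957974) = 263220
  c_5 = (0)·(-3692) + (0)·(-99350) + (-1)·(-174364) + (0)·(325077) + (0)·(1695789) + (0)·(957974) = 174364
  c_6 = (0)·(-3692) + (0)·(-99350) + (0)·(-174364) + (1)·(325077) + (0)·(1695789) + (0)·(957974) = 325077
Base-13 expansion of each c_i:
  c_1 = 133456 = 11·13^0 + 8·13^1 + 9·13^2 + 8·13^3 + 4·13^4
  c_2 = 99350 = 4·13^0 + 11·13^1 + 2·13^2 + 6·13^3 + 3·13^4
  c_3 = 220159 = 4·13^0 + 9·13^1 + 2·13^2 + 9·13^3 + 7·13^4
  c_4 = 263220 = 9·13^0 + 6·13^1 + 10·13^2 + 2·13^3 + 9·13^4
  c_5 = 174364 = 8·13^0 + 9·13^1 + 4·13^2 + 1·13^3 + 6·13^4
  c_6 = 325077 = 12·13^0 + 6·13^1 + 12·13^2 + 4·13^3 + 11·13^4
Factor λ_0 = (11, 4, 4, 9, 8, 12)
Factor λ_1 = (8, 11, 9, 6, 9, 6)
Factor λ_2 = (9, 2, 2, 10, 4, 12)
Factor λ_3 = (8, 6, 9, 2, 1, 4)
Factor λ_4 = (4, 3, 7, 9, 6, 11)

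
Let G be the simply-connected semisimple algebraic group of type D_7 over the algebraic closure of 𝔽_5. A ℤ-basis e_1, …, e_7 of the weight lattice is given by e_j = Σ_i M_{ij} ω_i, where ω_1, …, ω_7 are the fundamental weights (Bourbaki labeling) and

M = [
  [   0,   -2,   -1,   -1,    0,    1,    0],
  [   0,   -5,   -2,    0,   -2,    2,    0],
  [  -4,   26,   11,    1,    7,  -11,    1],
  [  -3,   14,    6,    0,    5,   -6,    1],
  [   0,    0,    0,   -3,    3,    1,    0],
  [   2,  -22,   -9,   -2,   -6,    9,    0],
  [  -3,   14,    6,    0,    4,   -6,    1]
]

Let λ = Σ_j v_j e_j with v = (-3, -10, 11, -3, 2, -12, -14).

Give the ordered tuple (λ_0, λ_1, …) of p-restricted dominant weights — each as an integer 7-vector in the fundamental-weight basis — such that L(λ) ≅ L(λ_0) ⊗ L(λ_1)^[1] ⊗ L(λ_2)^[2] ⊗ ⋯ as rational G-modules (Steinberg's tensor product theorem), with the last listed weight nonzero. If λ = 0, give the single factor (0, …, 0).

((0, 0, 2, 3, 3, 1, 1),)

ω-coordinates c = M·v, v = (-3, -10, 11, -3, 2, -12, -14):
  c_1 = (0)·(-3) + (-2)·(-10) + (-1)·(11) + (-1)·(-3) + 0·2 + (1)·(-12) + (0)·(-14) = 0
  c_2 = (0)·(-3) + (-5)·(-10) + (-2)·(11) + (0)·(-3) + (-2)·(2) + (2)·(-12) + (0)·(-14) = 0
  c_3 = (-4)·(-3) + (26)·(-10) + 11·11 + (1)·(-3) + 7·2 + (-11)·(-12) + (1)·(-14) = 2
  c_4 = (-3)·(-3) + (14)·(-10) + 6·11 + (0)·(-3) + 5·2 + (-6)·(-12) + (1)·(-14) = 3
  c_5 = (0)·(-3) + (0)·(-10) + 0·11 + (-3)·(-3) + 3·2 + (1)·(-12) + (0)·(-14) = 3
  c_6 = (2)·(-3) + (-22)·(-10) + (-9)·(11) + (-2)·(-3) + (-6)·(2) + (9)·(-12) + (0)·(-14) = 1
  c_7 = (-3)·(-3) + (14)·(-10) + 6·11 + (0)·(-3) + 4·2 + (-6)·(-12) + (1)·(-14) = 1
Expand coordinatewise in base 5:
  c_1 = 0
  c_2 = 0
  c_3 = 2 = 2·5^0
  c_4 = 3 = 3·5^0
  c_5 = 3 = 3·5^0
  c_6 = 1 = 1·5^0
  c_7 = 1 = 1·5^0
Factor λ_0 = (0, 0, 2, 3, 3, 1, 1)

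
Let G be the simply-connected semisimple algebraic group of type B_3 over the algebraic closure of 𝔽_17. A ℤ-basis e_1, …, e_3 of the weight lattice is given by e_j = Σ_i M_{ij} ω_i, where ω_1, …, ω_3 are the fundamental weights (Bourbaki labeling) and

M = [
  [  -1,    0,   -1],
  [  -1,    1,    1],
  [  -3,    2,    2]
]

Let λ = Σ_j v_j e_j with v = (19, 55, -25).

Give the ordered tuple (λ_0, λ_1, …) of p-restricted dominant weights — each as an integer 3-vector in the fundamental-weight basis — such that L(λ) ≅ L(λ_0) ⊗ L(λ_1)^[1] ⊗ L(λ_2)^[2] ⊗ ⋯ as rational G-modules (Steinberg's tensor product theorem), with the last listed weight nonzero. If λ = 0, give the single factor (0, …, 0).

ω-coordinates c = M·v, v = (19, 55, -25):
  c_1 = -1*19 + 0*55 + -1*-25 = 6
  c_2 = -1*19 + 1*55 + 1*-25 = 11
  c_3 = -3*19 + 2*55 + 2*-25 = 3
Writing each c_i in base p = 17:
  c_1 = 6 = 6·17^0
  c_2 = 11 = 11·17^0
  c_3 = 3 = 3·17^0
λ_0 = (6, 11, 3)

((6, 11, 3),)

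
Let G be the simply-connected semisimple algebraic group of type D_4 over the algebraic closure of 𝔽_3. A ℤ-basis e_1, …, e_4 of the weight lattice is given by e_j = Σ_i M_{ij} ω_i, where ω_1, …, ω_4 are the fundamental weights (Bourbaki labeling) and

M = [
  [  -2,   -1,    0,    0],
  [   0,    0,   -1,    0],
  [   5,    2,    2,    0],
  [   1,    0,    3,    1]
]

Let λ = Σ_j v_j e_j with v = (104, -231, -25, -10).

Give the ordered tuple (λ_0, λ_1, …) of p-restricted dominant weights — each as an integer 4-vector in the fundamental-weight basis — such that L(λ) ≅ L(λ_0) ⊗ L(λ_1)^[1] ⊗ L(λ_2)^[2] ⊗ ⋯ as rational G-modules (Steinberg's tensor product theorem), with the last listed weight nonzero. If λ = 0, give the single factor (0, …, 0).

((2, 1, 2, 1), (1, 2, 2, 0), (2, 2, 0, 2))

ω-coordinates c = M·v, v = (104, -231, -25, -10):
  c_1 = -2*104 + -1*-231 + 0*-25 + 0*-10 = 23
  c_2 = 0*104 + 0*-231 + -1*-25 + 0*-10 = 25
  c_3 = 5*104 + 2*-231 + 2*-25 + 0*-10 = 8
  c_4 = 1*104 + 0*-231 + 3*-25 + 1*-10 = 19
Writing each c_i in base p = 3:
  c_1 = 23 = 2·3^0 + 1·3^1 + 2·3^2
  c_2 = 25 = 1·3^0 + 2·3^1 + 2·3^2
  c_3 = 8 = 2·3^0 + 2·3^1
  c_4 = 19 = 1·3^0 + 0·3^1 + 2·3^2
Factor λ_0 = (2, 1, 2, 1)
Factor λ_1 = (1, 2, 2, 0)
Factor λ_2 = (2, 2, 0, 2)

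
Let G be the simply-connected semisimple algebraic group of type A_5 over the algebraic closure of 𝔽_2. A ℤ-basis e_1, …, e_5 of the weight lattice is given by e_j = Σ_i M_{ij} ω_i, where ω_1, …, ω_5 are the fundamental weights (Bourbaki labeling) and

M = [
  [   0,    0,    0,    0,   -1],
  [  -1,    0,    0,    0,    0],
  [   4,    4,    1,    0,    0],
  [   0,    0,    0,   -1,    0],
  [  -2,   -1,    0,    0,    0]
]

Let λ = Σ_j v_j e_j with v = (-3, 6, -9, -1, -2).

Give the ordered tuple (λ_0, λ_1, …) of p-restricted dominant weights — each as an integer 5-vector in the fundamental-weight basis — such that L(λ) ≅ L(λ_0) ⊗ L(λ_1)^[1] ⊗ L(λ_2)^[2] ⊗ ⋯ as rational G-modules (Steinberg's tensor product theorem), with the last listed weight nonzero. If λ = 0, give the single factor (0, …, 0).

((0, 1, 1, 1, 0), (1, 1, 1, 0, 0))

Compute c_i = Σ_j M_{ij} v_j with v = (-3, 6, -9, -1, -2):
  c_1 = (0)·(-3) + (0)·(6) + (0)·(-9) + (0)·(-1) + (-1)·(-2) = 2
  c_2 = (-1)·(-3) + (0)·(6) + (0)·(-9) + (0)·(-1) + (0)·(-2) = 3
  c_3 = (4)·(-3) + (4)·(6) + (1)·(-9) + (0)·(-1) + (0)·(-2) = 3
  c_4 = (0)·(-3) + (0)·(6) + (0)·(-9) + (-1)·(-1) + (0)·(-2) = 1
  c_5 = (-2)·(-3) + (-1)·(6) + (0)·(-9) + (0)·(-1) + (0)·(-2) = 0
Writing each c_i in base p = 2:
  c_1 = 2 = 0·2^0 + 1·2^1
  c_2 = 3 = 1·2^0 + 1·2^1
  c_3 = 3 = 1·2^0 + 1·2^1
  c_4 = 1 = 1·2^0
  c_5 = 0
Factor λ_0 = (0, 1, 1, 1, 0)
Factor λ_1 = (1, 1, 1, 0, 0)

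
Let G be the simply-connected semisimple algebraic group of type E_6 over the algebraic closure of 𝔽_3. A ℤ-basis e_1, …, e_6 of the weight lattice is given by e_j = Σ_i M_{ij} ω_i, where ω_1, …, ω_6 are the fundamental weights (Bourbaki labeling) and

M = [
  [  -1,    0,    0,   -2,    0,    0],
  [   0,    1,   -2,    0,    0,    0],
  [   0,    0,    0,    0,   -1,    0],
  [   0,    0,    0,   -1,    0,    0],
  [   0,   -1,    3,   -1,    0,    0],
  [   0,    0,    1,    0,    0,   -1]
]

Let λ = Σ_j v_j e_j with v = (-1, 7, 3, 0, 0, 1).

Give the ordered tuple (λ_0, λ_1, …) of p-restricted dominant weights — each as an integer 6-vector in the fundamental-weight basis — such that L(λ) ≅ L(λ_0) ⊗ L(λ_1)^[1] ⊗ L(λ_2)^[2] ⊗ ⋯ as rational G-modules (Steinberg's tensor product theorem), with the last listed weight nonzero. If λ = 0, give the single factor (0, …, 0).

Converting to the ω-basis (c_i = row i of M dotted with v = (-1, 7, 3, 0, 0, 1)):
  c_1 = -1*-1 + 0*7 + 0*3 + -2*0 + 0*0 + 0*1 = 1
  c_2 = 0*-1 + 1*7 + -2*3 + 0*0 + 0*0 + 0*1 = 1
  c_3 = 0*-1 + 0*7 + 0*3 + 0*0 + -1*0 + 0*1 = 0
  c_4 = 0*-1 + 0*7 + 0*3 + -1*0 + 0*0 + 0*1 = 0
  c_5 = 0*-1 + -1*7 + 3*3 + -1*0 + 0*0 + 0*1 = 2
  c_6 = 0*-1 + 0*7 + 1*3 + 0*0 + 0*0 + -1*1 = 2
p = 3; digits c_i = Σ_j d_{ij}·3^j, 0 ≤ d_{ij} < 3:
  c_1 = 1 = 1·3^0
  c_2 = 1 = 1·3^0
  c_3 = 0
  c_4 = 0
  c_5 = 2 = 2·3^0
  c_6 = 2 = 2·3^0
Factor λ_0 = (1, 1, 0, 0, 2, 2)

((1, 1, 0, 0, 2, 2),)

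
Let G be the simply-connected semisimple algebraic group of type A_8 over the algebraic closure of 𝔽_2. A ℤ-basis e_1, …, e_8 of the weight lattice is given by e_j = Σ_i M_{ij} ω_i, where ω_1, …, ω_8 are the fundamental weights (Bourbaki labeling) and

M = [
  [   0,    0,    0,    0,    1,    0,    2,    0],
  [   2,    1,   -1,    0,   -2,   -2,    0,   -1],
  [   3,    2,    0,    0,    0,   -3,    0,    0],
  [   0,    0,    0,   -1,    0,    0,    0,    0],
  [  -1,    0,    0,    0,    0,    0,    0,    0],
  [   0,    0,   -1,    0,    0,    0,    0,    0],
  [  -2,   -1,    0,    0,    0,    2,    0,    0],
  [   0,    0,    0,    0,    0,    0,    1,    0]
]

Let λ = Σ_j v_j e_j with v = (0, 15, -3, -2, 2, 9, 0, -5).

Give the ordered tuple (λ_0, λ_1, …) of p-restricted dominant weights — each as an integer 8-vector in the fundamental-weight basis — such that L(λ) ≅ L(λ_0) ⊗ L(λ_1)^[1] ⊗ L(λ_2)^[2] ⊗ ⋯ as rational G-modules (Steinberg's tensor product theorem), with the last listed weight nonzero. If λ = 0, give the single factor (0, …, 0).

((0, 1, 1, 0, 0, 1, 1, 0), (1, 0, 1, 1, 0, 1, 1, 0))

ω-coordinates c = M·v, v = (0, 15, -3, -2, 2, 9, 0, -5):
  c_1 = (0)·(0) + (0)·(15) + (0)·(-3) + (0)·(-2) + (1)·(2) + (0)·(9) + (2)·(0) + (0)·(-5) = 2
  c_2 = (2)·(0) + (1)·(15) + (-1)·(-3) + (0)·(-2) + (-2)·(2) + (-2)·(9) + (0)·(0) + (-1)·(-5) = 1
  c_3 = (3)·(0) + (2)·(15) + (0)·(-3) + (0)·(-2) + (0)·(2) + (-3)·(9) + (0)·(0) + (0)·(-5) = 3
  c_4 = (0)·(0) + (0)·(15) + (0)·(-3) + (-1)·(-2) + (0)·(2) + (0)·(9) + (0)·(0) + (0)·(-5) = 2
  c_5 = (-1)·(0) + (0)·(15) + (0)·(-3) + (0)·(-2) + (0)·(2) + (0)·(9) + (0)·(0) + (0)·(-5) = 0
  c_6 = (0)·(0) + (0)·(15) + (-1)·(-3) + (0)·(-2) + (0)·(2) + (0)·(9) + (0)·(0) + (0)·(-5) = 3
  c_7 = (-2)·(0) + (-1)·(15) + (0)·(-3) + (0)·(-2) + (0)·(2) + (2)·(9) + (0)·(0) + (0)·(-5) = 3
  c_8 = (0)·(0) + (0)·(15) + (0)·(-3) + (0)·(-2) + (0)·(2) + (0)·(9) + (1)·(0) + (0)·(-5) = 0
p = 2; digits c_i = Σ_j d_{ij}·2^j, 0 ≤ d_{ij} < 2:
  c_1 = 2 = 0·2^0 + 1·2^1
  c_2 = 1 = 1·2^0
  c_3 = 3 = 1·2^0 + 1·2^1
  c_4 = 2 = 0·2^0 + 1·2^1
  c_5 = 0
  c_6 = 3 = 1·2^0 + 1·2^1
  c_7 = 3 = 1·2^0 + 1·2^1
  c_8 = 0
Factor λ_0 = (0, 1, 1, 0, 0, 1, 1, 0)
Factor λ_1 = (1, 0, 1, 1, 0, 1, 1, 0)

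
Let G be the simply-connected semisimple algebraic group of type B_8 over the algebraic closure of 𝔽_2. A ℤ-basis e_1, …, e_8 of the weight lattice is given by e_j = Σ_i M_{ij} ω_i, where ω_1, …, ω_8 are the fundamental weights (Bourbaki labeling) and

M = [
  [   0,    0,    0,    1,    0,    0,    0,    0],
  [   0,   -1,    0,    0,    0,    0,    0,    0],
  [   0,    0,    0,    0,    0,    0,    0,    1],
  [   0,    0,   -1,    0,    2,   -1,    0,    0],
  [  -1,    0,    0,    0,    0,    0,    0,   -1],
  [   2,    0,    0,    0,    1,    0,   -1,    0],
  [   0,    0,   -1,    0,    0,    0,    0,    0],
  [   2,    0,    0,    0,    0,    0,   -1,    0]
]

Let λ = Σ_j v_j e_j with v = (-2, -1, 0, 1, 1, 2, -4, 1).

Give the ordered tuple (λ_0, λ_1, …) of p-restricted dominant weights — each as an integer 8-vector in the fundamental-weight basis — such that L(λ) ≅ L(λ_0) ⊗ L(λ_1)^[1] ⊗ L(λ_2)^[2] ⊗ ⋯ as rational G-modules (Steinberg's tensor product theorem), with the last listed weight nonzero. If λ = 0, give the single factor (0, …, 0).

((1, 1, 1, 0, 1, 1, 0, 0),)

Converting to the ω-basis (c_i = row i of M dotted with v = (-2, -1, 0, 1, 1, 2, -4, 1)):
  c_1 = (0)·(-2) + (0)·(-1) + (0)·(0) + (1)·(1) + (0)·(1) + (0)·(2) + (0)·(-4) + (0)·(1) = 1
  c_2 = (0)·(-2) + (-1)·(-1) + (0)·(0) + (0)·(1) + (0)·(1) + (0)·(2) + (0)·(-4) + (0)·(1) = 1
  c_3 = (0)·(-2) + (0)·(-1) + (0)·(0) + (0)·(1) + (0)·(1) + (0)·(2) + (0)·(-4) + (1)·(1) = 1
  c_4 = (0)·(-2) + (0)·(-1) + (-1)·(0) + (0)·(1) + (2)·(1) + (-1)·(2) + (0)·(-4) + (0)·(1) = 0
  c_5 = (-1)·(-2) + (0)·(-1) + (0)·(0) + (0)·(1) + (0)·(1) + (0)·(2) + (0)·(-4) + (-1)·(1) = 1
  c_6 = (2)·(-2) + (0)·(-1) + (0)·(0) + (0)·(1) + (1)·(1) + (0)·(2) + (-1)·(-4) + (0)·(1) = 1
  c_7 = (0)·(-2) + (0)·(-1) + (-1)·(0) + (0)·(1) + (0)·(1) + (0)·(2) + (0)·(-4) + (0)·(1) = 0
  c_8 = (2)·(-2) + (0)·(-1) + (0)·(0) + (0)·(1) + (0)·(1) + (0)·(2) + (-1)·(-4) + (0)·(1) = 0
p = 2; digits c_i = Σ_j d_{ij}·2^j, 0 ≤ d_{ij} < 2:
  c_1 = 1 = 1·2^0
  c_2 = 1 = 1·2^0
  c_3 = 1 = 1·2^0
  c_4 = 0
  c_5 = 1 = 1·2^0
  c_6 = 1 = 1·2^0
  c_7 = 0
  c_8 = 0
p-restricted factor λ_0 = (1, 1, 1, 0, 1, 1, 0, 0)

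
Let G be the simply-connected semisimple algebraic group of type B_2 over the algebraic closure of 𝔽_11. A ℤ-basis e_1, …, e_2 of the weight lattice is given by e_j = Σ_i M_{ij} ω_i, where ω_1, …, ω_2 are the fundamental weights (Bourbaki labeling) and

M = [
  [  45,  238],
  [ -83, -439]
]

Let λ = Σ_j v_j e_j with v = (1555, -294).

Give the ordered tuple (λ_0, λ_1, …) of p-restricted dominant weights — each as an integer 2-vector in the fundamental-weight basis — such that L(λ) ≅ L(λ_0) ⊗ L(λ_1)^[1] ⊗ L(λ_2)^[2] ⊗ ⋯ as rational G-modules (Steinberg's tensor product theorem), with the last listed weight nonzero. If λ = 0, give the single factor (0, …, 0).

((3, 1),)

Converting to the ω-basis (c_i = row i of M dotted with v = (1555, -294)):
  c_1 = (45)·(1555) + (238)·(-294) = 3
  c_2 = (-83)·(1555) + (-439)·(-294) = 1
Base-11 expansion of each c_i:
  c_1 = 3 = 3·11^0
  c_2 = 1 = 1·11^0
λ_0 = (3, 1)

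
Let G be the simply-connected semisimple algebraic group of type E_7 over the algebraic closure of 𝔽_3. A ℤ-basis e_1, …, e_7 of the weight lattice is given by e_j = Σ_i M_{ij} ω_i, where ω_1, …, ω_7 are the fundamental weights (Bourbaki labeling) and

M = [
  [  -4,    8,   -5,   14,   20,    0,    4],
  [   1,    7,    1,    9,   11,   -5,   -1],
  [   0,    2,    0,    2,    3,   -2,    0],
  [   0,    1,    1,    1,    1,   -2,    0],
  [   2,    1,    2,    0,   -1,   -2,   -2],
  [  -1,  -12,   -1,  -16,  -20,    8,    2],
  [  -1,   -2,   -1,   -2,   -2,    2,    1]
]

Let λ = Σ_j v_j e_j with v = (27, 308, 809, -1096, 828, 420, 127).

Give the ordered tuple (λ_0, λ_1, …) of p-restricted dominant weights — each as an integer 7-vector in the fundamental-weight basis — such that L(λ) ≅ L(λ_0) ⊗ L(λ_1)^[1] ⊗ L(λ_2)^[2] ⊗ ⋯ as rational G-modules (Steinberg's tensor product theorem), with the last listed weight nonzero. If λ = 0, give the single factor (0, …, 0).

((2, 0, 2, 0, 1, 1, 0), (2, 0, 1, 0, 1, 1, 2), (0, 1, 1, 1, 0, 0, 2), (1, 0, 2, 0, 2, 2, 1))

Converting to the ω-basis (c_i = row i of M dotted with v = (27, 308, 809, -1096, 828, 420, 127)):
  c_1 = (-4)·(27) + 8·308 + (-5)·(809) + (14)·(-1096) + 20·828 + 0·420 + 4·127 = 35
  c_2 = 1·27 + 7·308 + 1·809 + (9)·(-1096) + 11·828 + (-5)·(420) + (-1)·(127) = 9
  c_3 = 0·27 + 2·308 + 0·809 + (2)·(-1096) + 3·828 + (-2)·(420) + 0·127 = 68
  c_4 = 0·27 + 1·308 + 1·809 + (1)·(-1096) + 1·828 + (-2)·(420) + 0·127 = 9
  c_5 = 2·27 + 1·308 + 2·809 + (0)·(-1096) + (-1)·(828) + (-2)·(420) + (-2)·(127) = 58
  c_6 = (-1)·(27) + (-12)·(308) + (-1)·(809) + (-16)·(-1096) + (-20)·(828) + 8·420 + 2·127 = 58
  c_7 = (-1)·(27) + (-2)·(308) + (-1)·(809) + (-2)·(-1096) + (-2)·(828) + 2·420 + 1·127 = 51
Base-3 expansion of each c_i:
  c_1 = 35 = 2·3^0 + 2·3^1 + 0·3^2 + 1·3^3
  c_2 = 9 = 0·3^0 + 0·3^1 + 1·3^2
  c_3 = 68 = 2·3^0 + 1·3^1 + 1·3^2 + 2·3^3
  c_4 = 9 = 0·3^0 + 0·3^1 + 1·3^2
  c_5 = 58 = 1·3^0 + 1·3^1 + 0·3^2 + 2·3^3
  c_6 = 58 = 1·3^0 + 1·3^1 + 0·3^2 + 2·3^3
  c_7 = 51 = 0·3^0 + 2·3^1 + 2·3^2 + 1·3^3
λ_0 = (2, 0, 2, 0, 1, 1, 0)
λ_1 = (2, 0, 1, 0, 1, 1, 2)
λ_2 = (0, 1, 1, 1, 0, 0, 2)
λ_3 = (1, 0, 2, 0, 2, 2, 1)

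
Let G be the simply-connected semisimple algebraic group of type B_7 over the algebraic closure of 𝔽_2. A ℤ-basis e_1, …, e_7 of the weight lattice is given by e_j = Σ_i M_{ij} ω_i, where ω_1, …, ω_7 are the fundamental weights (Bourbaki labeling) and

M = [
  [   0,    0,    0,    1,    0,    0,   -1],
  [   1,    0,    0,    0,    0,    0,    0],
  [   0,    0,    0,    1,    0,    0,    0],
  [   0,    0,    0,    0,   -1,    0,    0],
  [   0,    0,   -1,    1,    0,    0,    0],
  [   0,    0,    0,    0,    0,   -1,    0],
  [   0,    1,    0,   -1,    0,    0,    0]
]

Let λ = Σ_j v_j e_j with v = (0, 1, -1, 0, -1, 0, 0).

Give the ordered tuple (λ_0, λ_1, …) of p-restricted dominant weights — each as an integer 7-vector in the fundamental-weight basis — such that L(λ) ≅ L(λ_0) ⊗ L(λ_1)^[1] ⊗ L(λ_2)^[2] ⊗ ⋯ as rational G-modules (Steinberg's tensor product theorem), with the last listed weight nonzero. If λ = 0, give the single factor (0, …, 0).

((0, 0, 0, 1, 1, 0, 1),)

Change of basis e → ω: c = M·v where v = (0, 1, -1, 0, -1, 0, 0):
  c_1 = 0·0 + 0·1 + (0)·(-1) + 1·0 + (0)·(-1) + 0·0 + (-1)·(0) = 0
  c_2 = 1·0 + 0·1 + (0)·(-1) + 0·0 + (0)·(-1) + 0·0 + 0·0 = 0
  c_3 = 0·0 + 0·1 + (0)·(-1) + 1·0 + (0)·(-1) + 0·0 + 0·0 = 0
  c_4 = 0·0 + 0·1 + (0)·(-1) + 0·0 + (-1)·(-1) + 0·0 + 0·0 = 1
  c_5 = 0·0 + 0·1 + (-1)·(-1) + 1·0 + (0)·(-1) + 0·0 + 0·0 = 1
  c_6 = 0·0 + 0·1 + (0)·(-1) + 0·0 + (0)·(-1) + (-1)·(0) + 0·0 = 0
  c_7 = 0·0 + 1·1 + (0)·(-1) + (-1)·(0) + (0)·(-1) + 0·0 + 0·0 = 1
Base-2 expansion of each c_i:
  c_1 = 0
  c_2 = 0
  c_3 = 0
  c_4 = 1 = 1·2^0
  c_5 = 1 = 1·2^0
  c_6 = 0
  c_7 = 1 = 1·2^0
p-restricted factor λ_0 = (0, 0, 0, 1, 1, 0, 1)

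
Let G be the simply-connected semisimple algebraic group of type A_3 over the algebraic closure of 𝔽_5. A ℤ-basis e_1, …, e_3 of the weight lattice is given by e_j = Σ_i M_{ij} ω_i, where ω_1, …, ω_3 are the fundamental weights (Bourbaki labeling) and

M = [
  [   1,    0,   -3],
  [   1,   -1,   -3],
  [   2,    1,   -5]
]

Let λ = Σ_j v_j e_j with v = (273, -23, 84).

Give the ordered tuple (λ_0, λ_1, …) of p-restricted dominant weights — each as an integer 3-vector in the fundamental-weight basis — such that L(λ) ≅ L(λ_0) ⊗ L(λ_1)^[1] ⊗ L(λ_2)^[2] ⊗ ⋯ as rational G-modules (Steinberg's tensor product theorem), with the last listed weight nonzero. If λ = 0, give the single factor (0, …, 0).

((1, 4, 3), (4, 3, 0), (0, 1, 4))

ω-coordinates c = M·v, v = (273, -23, 84):
  c_1 = (1)·(273) + (0)·(-23) + (-3)·(84) = 21
  c_2 = (1)·(273) + (-1)·(-23) + (-3)·(84) = 44
  c_3 = (2)·(273) + (1)·(-23) + (-5)·(84) = 103
p = 5; digits c_i = Σ_j d_{ij}·5^j, 0 ≤ d_{ij} < 5:
  c_1 = 21 = 1·5^0 + 4·5^1
  c_2 = 44 = 4·5^0 + 3·5^1 + 1·5^2
  c_3 = 103 = 3·5^0 + 0·5^1 + 4·5^2
λ_0 = (1, 4, 3)
λ_1 = (4, 3, 0)
λ_2 = (0, 1, 4)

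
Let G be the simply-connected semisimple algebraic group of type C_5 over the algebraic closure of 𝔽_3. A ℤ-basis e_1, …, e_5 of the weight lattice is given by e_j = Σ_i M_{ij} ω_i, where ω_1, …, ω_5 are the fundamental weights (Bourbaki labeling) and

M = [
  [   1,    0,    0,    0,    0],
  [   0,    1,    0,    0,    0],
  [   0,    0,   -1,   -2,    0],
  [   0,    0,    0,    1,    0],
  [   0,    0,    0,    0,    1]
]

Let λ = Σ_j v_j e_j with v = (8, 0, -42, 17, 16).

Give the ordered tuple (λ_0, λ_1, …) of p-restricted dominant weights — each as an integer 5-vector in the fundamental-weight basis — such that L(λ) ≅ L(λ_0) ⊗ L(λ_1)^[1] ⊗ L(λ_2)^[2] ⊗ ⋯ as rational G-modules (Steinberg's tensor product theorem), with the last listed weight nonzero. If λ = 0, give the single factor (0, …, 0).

((2, 0, 2, 2, 1), (2, 0, 2, 2, 2), (0, 0, 0, 1, 1))

Change of basis e → ω: c = M·v where v = (8, 0, -42, 17, 16):
  c_1 = (1)·(8) + (0)·(0) + (0)·(-42) + (0)·(17) + (0)·(16) = 8
  c_2 = (0)·(8) + (1)·(0) + (0)·(-42) + (0)·(17) + (0)·(16) = 0
  c_3 = (0)·(8) + (0)·(0) + (-1)·(-42) + (-2)·(17) + (0)·(16) = 8
  c_4 = (0)·(8) + (0)·(0) + (0)·(-42) + (1)·(17) + (0)·(16) = 17
  c_5 = (0)·(8) + (0)·(0) + (0)·(-42) + (0)·(17) + (1)·(16) = 16
p = 3; digits c_i = Σ_j d_{ij}·3^j, 0 ≤ d_{ij} < 3:
  c_1 = 8 = 2·3^0 + 2·3^1
  c_2 = 0
  c_3 = 8 = 2·3^0 + 2·3^1
  c_4 = 17 = 2·3^0 + 2·3^1 + 1·3^2
  c_5 = 16 = 1·3^0 + 2·3^1 + 1·3^2
λ_0 = (2, 0, 2, 2, 1)
λ_1 = (2, 0, 2, 2, 2)
λ_2 = (0, 0, 0, 1, 1)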